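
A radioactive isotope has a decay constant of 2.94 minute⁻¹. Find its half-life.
t½ = ln(2)/λ = 0.2358 minutes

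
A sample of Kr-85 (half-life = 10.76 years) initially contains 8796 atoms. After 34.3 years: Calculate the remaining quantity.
N = N₀(1/2)^(t/t½) = 965.3 atoms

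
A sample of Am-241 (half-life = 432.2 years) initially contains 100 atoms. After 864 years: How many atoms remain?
N = N₀(1/2)^(t/t½) = 25.02 atoms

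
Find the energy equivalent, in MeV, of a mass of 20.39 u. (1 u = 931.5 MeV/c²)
E = mc² = 18990 MeV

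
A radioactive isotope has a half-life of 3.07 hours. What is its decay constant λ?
λ = ln(2)/t½ = 0.2258 hour⁻¹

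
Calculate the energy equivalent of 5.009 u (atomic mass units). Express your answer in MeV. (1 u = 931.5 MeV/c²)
E = mc² = 4666 MeV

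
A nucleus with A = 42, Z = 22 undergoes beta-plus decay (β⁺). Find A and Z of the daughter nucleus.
Daughter: A = 42, Z = 21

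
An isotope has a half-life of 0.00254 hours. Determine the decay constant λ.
λ = ln(2)/t½ = 272.9 hour⁻¹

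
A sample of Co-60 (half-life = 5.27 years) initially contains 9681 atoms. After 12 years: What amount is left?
N = N₀(1/2)^(t/t½) = 1997 atoms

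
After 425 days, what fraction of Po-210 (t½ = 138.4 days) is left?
N/N₀ = (1/2)^(t/t½) = 0.119 = 11.9%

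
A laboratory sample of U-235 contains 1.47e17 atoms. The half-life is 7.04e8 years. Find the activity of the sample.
A = λN = 1.447e8 decays/year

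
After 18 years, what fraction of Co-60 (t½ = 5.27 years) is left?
N/N₀ = (1/2)^(t/t½) = 0.09372 = 9.37%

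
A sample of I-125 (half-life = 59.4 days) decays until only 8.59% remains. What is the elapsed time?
t = t½ × log₂(N₀/N) = 210.3 days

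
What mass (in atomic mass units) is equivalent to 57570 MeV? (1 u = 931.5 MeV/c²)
m = E/c² = 61.8 u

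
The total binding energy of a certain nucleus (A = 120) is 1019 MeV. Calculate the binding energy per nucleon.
B.E./A = 1019/120 = 8.492 MeV/nucleon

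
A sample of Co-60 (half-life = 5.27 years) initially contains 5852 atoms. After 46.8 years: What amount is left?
N = N₀(1/2)^(t/t½) = 12.42 atoms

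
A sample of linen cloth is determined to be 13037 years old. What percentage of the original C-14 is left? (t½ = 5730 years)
N/N₀ = (1/2)^(t/t½) = 0.2066 = 20.7%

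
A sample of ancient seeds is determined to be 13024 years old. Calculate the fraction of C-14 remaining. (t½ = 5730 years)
N/N₀ = (1/2)^(t/t½) = 0.2069 = 20.7%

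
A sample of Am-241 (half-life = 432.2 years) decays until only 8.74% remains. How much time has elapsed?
t = t½ × log₂(N₀/N) = 1520 years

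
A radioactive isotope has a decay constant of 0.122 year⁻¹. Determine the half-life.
t½ = ln(2)/λ = 5.682 years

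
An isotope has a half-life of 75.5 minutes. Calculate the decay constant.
λ = ln(2)/t½ = 0.009181 minute⁻¹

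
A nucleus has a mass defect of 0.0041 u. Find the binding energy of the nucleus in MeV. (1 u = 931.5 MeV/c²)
B.E. = Δm × 931.5 = 3.819 MeV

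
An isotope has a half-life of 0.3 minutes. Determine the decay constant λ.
λ = ln(2)/t½ = 2.31 minute⁻¹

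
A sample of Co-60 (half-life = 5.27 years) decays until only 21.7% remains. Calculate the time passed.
t = t½ × log₂(N₀/N) = 11.62 years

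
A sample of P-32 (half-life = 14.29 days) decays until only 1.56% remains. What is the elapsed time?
t = t½ × log₂(N₀/N) = 85.77 days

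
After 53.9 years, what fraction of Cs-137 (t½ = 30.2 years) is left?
N/N₀ = (1/2)^(t/t½) = 0.2902 = 29%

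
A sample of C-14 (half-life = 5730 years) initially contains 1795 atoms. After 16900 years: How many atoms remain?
N = N₀(1/2)^(t/t½) = 232.4 atoms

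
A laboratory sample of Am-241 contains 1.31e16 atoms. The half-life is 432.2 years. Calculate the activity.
A = λN = 2.101e13 decays/year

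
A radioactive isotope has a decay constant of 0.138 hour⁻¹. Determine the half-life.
t½ = ln(2)/λ = 5.023 hours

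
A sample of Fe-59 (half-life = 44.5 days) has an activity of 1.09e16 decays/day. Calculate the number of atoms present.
N = A/λ = 6.998e17 atoms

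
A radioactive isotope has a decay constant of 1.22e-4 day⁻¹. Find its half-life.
t½ = ln(2)/λ = 5682 days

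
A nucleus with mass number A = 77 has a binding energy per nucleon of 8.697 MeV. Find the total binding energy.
B.E. = 8.697 × 77 = 669.7 MeV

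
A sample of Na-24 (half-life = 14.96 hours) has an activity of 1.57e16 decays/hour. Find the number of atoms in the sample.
N = A/λ = 3.388e17 atoms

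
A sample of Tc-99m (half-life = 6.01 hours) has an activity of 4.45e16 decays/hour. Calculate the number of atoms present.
N = A/λ = 3.858e17 atoms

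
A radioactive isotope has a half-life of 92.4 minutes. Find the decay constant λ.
λ = ln(2)/t½ = 0.007502 minute⁻¹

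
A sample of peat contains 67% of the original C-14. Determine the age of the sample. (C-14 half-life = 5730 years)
Age = t½ × log₂(1/ratio) = 3311 years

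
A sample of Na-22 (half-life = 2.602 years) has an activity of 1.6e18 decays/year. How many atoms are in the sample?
N = A/λ = 6.006e18 atoms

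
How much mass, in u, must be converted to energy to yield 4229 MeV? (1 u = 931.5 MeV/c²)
m = E/c² = 4.54 u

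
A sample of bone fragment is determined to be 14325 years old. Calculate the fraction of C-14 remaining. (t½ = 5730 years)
N/N₀ = (1/2)^(t/t½) = 0.1768 = 17.7%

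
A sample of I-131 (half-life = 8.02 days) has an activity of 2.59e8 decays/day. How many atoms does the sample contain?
N = A/λ = 2.997e9 atoms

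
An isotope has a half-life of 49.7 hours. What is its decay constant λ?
λ = ln(2)/t½ = 0.01395 hour⁻¹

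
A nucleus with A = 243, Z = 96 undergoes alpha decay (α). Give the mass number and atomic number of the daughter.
Daughter: A = 239, Z = 94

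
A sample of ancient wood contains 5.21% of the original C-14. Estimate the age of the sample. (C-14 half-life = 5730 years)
Age = t½ × log₂(1/ratio) = 24420 years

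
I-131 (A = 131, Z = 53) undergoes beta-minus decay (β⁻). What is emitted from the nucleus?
β⁻: electron (e⁻) + antineutrino (ν̄ₑ)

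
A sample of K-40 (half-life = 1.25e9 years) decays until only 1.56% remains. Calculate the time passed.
t = t½ × log₂(N₀/N) = 7.503e9 years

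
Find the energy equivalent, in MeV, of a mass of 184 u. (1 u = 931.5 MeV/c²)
E = mc² = 1.714e5 MeV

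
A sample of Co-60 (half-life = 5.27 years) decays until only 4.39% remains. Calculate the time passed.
t = t½ × log₂(N₀/N) = 23.77 years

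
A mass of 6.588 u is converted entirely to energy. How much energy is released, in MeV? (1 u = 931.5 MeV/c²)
E = mc² = 6137 MeV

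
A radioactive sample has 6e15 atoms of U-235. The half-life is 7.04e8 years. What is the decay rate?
A = λN = 5.908e6 decays/year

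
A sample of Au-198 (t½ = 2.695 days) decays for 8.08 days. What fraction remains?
N/N₀ = (1/2)^(t/t½) = 0.1252 = 12.5%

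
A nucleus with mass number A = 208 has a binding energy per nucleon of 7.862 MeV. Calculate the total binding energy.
B.E. = 7.862 × 208 = 1635 MeV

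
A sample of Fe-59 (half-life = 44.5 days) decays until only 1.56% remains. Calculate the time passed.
t = t½ × log₂(N₀/N) = 267.1 days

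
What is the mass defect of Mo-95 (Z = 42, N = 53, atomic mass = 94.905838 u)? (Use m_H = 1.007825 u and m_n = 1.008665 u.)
Δm = Z·m_H + N·m_n − M = 0.8821 u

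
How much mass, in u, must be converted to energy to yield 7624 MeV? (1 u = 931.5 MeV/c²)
m = E/c² = 8.185 u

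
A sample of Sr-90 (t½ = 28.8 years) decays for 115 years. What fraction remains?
N/N₀ = (1/2)^(t/t½) = 0.0628 = 6.28%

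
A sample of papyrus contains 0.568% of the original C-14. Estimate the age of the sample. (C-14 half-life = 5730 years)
Age = t½ × log₂(1/ratio) = 42750 years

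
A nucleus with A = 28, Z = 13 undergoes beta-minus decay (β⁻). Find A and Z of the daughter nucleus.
Daughter: A = 28, Z = 14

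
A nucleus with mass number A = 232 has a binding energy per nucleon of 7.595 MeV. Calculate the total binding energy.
B.E. = 7.595 × 232 = 1762 MeV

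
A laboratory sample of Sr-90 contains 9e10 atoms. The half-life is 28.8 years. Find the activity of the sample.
A = λN = 2.166e9 decays/year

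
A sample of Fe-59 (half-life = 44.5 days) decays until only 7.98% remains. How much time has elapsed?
t = t½ × log₂(N₀/N) = 162.3 days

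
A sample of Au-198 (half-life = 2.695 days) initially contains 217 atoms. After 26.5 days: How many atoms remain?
N = N₀(1/2)^(t/t½) = 0.2379 atoms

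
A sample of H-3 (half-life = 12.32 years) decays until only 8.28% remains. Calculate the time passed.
t = t½ × log₂(N₀/N) = 44.28 years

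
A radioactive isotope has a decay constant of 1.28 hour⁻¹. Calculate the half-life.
t½ = ln(2)/λ = 0.5415 hours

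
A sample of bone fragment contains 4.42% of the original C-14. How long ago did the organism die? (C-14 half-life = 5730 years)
Age = t½ × log₂(1/ratio) = 25780 years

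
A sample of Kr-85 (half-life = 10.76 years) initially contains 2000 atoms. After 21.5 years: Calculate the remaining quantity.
N = N₀(1/2)^(t/t½) = 500.6 atoms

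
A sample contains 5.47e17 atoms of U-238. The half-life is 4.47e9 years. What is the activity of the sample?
A = λN = 8.482e7 decays/year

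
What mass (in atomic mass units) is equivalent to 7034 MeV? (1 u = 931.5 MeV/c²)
m = E/c² = 7.551 u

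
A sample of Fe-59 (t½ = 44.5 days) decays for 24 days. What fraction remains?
N/N₀ = (1/2)^(t/t½) = 0.6881 = 68.8%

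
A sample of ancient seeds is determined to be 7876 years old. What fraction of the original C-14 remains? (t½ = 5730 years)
N/N₀ = (1/2)^(t/t½) = 0.3857 = 38.6%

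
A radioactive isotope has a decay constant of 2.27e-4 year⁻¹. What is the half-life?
t½ = ln(2)/λ = 3054 years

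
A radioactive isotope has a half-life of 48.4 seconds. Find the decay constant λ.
λ = ln(2)/t½ = 0.01432 second⁻¹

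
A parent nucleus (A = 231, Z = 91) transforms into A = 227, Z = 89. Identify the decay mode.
ΔA = -4, ΔZ = -2 ⇒ alpha decay (α)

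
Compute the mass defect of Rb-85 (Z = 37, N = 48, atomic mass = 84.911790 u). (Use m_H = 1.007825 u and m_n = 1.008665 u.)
Δm = Z·m_H + N·m_n − M = 0.7937 u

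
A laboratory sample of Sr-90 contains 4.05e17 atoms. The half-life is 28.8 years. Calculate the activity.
A = λN = 9.747e15 decays/year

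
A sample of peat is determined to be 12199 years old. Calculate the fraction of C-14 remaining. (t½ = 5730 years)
N/N₀ = (1/2)^(t/t½) = 0.2286 = 22.9%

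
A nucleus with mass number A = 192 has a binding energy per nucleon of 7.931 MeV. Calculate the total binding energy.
B.E. = 7.931 × 192 = 1523 MeV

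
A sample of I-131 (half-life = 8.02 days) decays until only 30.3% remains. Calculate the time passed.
t = t½ × log₂(N₀/N) = 13.82 days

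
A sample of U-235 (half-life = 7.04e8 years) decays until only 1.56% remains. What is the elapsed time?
t = t½ × log₂(N₀/N) = 4.226e9 years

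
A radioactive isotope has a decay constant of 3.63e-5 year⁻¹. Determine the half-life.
t½ = ln(2)/λ = 19090 years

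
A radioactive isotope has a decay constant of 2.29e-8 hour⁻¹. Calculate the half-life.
t½ = ln(2)/λ = 3.027e7 hours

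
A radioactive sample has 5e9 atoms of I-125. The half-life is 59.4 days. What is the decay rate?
A = λN = 5.835e7 decays/day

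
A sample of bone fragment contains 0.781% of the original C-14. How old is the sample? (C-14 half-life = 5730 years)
Age = t½ × log₂(1/ratio) = 40110 years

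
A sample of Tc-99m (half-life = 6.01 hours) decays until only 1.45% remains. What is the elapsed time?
t = t½ × log₂(N₀/N) = 36.71 hours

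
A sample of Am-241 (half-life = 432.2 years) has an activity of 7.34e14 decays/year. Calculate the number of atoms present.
N = A/λ = 4.577e17 atoms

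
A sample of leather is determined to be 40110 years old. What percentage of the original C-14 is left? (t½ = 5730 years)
N/N₀ = (1/2)^(t/t½) = 0.007812 = 0.781%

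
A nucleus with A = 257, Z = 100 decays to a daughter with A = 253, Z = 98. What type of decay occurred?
ΔA = -4, ΔZ = -2 ⇒ alpha decay (α)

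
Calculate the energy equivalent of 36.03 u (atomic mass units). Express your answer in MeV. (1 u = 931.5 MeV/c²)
E = mc² = 33560 MeV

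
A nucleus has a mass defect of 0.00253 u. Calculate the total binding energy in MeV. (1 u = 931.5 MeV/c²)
B.E. = Δm × 931.5 = 2.357 MeV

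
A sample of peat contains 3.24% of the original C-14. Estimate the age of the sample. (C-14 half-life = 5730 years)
Age = t½ × log₂(1/ratio) = 28350 years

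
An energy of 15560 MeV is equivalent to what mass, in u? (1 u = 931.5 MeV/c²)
m = E/c² = 16.7 u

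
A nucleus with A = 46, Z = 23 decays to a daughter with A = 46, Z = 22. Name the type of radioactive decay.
ΔA = 0, ΔZ = -1 ⇒ beta-plus decay (β⁺) or electron capture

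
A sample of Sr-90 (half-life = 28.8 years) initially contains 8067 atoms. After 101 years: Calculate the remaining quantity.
N = N₀(1/2)^(t/t½) = 709.6 atoms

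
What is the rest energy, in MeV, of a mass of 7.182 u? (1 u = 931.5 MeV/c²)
E = mc² = 6690 MeV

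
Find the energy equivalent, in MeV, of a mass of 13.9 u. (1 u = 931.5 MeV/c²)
E = mc² = 12950 MeV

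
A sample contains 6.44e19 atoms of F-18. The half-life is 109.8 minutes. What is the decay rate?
A = λN = 4.065e17 decays/minute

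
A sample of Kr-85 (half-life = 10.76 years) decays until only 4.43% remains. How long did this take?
t = t½ × log₂(N₀/N) = 48.38 years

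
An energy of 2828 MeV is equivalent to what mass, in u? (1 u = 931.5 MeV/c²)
m = E/c² = 3.036 u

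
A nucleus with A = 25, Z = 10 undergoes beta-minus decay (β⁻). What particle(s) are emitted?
β⁻: electron (e⁻) + antineutrino (ν̄ₑ)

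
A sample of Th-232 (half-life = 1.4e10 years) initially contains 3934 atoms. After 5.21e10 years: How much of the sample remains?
N = N₀(1/2)^(t/t½) = 298.2 atoms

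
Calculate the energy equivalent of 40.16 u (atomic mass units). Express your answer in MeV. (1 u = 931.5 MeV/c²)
E = mc² = 37410 MeV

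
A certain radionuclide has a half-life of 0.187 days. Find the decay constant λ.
λ = ln(2)/t½ = 3.707 day⁻¹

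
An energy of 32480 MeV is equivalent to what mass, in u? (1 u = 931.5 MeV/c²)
m = E/c² = 34.87 u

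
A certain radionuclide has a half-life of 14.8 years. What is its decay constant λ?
λ = ln(2)/t½ = 0.04683 year⁻¹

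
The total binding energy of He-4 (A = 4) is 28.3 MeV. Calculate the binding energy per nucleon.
B.E./A = 28.3/4 = 7.075 MeV/nucleon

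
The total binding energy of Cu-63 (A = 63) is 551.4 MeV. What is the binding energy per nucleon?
B.E./A = 551.4/63 = 8.752 MeV/nucleon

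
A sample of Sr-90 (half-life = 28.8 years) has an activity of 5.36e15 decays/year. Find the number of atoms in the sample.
N = A/λ = 2.227e17 atoms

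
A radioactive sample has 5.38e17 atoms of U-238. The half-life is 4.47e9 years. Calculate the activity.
A = λN = 8.343e7 decays/year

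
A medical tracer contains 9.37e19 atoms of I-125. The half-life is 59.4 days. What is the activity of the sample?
A = λN = 1.093e18 decays/day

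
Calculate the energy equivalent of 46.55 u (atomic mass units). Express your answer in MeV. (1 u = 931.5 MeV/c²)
E = mc² = 43360 MeV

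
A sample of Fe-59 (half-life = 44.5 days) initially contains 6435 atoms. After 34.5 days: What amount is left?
N = N₀(1/2)^(t/t½) = 3760 atoms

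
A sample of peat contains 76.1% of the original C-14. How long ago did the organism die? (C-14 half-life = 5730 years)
Age = t½ × log₂(1/ratio) = 2258 years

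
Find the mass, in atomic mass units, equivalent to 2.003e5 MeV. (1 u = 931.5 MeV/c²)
m = E/c² = 215 u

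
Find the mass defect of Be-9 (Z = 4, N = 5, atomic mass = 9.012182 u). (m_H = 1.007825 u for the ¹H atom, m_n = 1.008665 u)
Δm = Z·m_H + N·m_n − M = 0.06244 u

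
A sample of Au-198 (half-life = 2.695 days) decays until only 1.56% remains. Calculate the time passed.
t = t½ × log₂(N₀/N) = 16.18 days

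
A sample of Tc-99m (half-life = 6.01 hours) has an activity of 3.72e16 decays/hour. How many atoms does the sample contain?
N = A/λ = 3.225e17 atoms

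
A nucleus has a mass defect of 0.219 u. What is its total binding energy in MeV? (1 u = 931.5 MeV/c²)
B.E. = Δm × 931.5 = 204 MeV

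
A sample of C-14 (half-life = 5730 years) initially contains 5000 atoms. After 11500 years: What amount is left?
N = N₀(1/2)^(t/t½) = 1244 atoms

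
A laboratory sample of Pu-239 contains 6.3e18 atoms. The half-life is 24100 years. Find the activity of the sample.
A = λN = 1.812e14 decays/year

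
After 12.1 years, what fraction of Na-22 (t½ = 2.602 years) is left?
N/N₀ = (1/2)^(t/t½) = 0.03982 = 3.98%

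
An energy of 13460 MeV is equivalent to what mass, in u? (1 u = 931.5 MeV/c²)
m = E/c² = 14.45 u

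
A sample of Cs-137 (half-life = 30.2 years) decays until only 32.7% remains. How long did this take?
t = t½ × log₂(N₀/N) = 48.7 years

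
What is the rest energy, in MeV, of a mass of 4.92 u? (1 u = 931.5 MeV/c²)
E = mc² = 4583 MeV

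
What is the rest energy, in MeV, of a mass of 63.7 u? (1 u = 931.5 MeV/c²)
E = mc² = 59340 MeV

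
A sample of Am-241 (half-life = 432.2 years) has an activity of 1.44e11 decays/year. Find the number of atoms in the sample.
N = A/λ = 8.979e13 atoms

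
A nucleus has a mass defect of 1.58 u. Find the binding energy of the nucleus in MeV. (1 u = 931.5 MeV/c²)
B.E. = Δm × 931.5 = 1472 MeV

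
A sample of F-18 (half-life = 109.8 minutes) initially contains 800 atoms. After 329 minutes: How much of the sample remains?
N = N₀(1/2)^(t/t½) = 100.3 atoms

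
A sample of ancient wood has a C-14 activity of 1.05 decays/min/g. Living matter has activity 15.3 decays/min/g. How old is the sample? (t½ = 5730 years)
Age = t½ × log₂(A₀/A) = 22150 years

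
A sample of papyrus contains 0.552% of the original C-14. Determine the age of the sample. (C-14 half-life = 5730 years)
Age = t½ × log₂(1/ratio) = 42980 years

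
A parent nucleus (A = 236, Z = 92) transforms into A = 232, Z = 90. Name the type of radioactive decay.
ΔA = -4, ΔZ = -2 ⇒ alpha decay (α)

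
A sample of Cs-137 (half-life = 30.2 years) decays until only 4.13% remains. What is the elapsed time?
t = t½ × log₂(N₀/N) = 138.9 years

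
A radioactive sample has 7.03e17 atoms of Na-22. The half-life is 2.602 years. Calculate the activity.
A = λN = 1.873e17 decays/year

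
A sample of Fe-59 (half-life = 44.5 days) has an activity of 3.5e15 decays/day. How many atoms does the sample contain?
N = A/λ = 2.247e17 atoms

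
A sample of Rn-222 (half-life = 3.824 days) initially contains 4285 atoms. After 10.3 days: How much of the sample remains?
N = N₀(1/2)^(t/t½) = 662.4 atoms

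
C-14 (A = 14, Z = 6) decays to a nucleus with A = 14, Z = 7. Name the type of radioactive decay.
ΔA = 0, ΔZ = +1 ⇒ beta-minus decay (β⁻)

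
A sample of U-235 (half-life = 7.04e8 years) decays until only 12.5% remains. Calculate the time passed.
t = t½ × log₂(N₀/N) = 2.112e9 years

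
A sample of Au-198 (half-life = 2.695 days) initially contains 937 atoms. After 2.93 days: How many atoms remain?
N = N₀(1/2)^(t/t½) = 441 atoms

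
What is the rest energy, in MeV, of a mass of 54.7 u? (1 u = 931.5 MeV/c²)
E = mc² = 50950 MeV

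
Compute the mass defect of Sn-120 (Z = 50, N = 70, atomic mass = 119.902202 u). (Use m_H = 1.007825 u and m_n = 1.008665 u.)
Δm = Z·m_H + N·m_n − M = 1.096 u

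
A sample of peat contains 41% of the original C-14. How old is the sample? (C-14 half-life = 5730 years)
Age = t½ × log₂(1/ratio) = 7371 years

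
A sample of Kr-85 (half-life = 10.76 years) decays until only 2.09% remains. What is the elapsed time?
t = t½ × log₂(N₀/N) = 60.04 years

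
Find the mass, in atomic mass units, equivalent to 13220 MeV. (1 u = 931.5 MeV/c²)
m = E/c² = 14.19 u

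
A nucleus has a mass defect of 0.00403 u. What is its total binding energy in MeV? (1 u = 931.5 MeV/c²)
B.E. = Δm × 931.5 = 3.754 MeV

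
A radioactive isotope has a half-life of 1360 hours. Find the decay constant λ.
λ = ln(2)/t½ = 5.097e-4 hour⁻¹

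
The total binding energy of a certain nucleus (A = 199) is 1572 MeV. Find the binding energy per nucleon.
B.E./A = 1572/199 = 7.899 MeV/nucleon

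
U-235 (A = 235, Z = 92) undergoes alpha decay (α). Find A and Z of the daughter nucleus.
Daughter: A = 231, Z = 90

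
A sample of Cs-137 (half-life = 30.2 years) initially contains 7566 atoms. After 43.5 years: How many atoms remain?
N = N₀(1/2)^(t/t½) = 2788 atoms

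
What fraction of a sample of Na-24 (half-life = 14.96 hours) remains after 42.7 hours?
N/N₀ = (1/2)^(t/t½) = 0.1383 = 13.8%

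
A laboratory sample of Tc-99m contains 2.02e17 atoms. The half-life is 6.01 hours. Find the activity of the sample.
A = λN = 2.33e16 decays/hour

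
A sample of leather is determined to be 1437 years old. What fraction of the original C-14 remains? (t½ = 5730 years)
N/N₀ = (1/2)^(t/t½) = 0.8404 = 84%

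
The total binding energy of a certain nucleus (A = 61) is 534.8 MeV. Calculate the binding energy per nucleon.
B.E./A = 534.8/61 = 8.767 MeV/nucleon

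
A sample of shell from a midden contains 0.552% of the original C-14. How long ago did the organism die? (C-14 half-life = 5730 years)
Age = t½ × log₂(1/ratio) = 42980 years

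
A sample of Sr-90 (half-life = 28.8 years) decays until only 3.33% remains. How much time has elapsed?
t = t½ × log₂(N₀/N) = 141.4 years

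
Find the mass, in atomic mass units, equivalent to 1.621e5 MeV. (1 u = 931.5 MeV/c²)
m = E/c² = 174 u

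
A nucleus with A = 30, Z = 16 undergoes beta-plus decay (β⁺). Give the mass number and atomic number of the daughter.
Daughter: A = 30, Z = 15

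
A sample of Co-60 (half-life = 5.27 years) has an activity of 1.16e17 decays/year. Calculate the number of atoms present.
N = A/λ = 8.819e17 atoms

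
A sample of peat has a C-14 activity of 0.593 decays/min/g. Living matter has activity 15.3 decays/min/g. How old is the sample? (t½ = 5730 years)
Age = t½ × log₂(A₀/A) = 26870 years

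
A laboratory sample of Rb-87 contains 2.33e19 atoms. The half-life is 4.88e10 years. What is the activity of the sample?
A = λN = 3.309e8 decays/year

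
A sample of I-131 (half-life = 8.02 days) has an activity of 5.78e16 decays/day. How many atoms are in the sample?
N = A/λ = 6.688e17 atoms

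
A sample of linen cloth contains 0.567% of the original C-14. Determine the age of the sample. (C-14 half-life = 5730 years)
Age = t½ × log₂(1/ratio) = 42760 years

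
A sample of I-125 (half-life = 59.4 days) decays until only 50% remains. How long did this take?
t = t½ × log₂(N₀/N) = 59.4 days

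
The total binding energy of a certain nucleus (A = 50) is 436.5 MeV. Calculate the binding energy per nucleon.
B.E./A = 436.5/50 = 8.73 MeV/nucleon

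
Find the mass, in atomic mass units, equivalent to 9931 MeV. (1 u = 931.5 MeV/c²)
m = E/c² = 10.66 u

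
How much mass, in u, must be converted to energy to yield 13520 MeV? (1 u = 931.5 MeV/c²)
m = E/c² = 14.51 u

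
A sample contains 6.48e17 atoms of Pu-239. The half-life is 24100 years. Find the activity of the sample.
A = λN = 1.864e13 decays/year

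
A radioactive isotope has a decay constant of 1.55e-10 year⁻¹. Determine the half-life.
t½ = ln(2)/λ = 4.472e9 years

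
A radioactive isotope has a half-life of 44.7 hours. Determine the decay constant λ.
λ = ln(2)/t½ = 0.01551 hour⁻¹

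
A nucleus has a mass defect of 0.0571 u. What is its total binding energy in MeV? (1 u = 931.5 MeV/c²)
B.E. = Δm × 931.5 = 53.19 MeV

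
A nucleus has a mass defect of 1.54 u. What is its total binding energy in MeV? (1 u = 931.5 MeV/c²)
B.E. = Δm × 931.5 = 1435 MeV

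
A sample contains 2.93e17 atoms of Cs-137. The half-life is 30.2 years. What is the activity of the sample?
A = λN = 6.725e15 decays/year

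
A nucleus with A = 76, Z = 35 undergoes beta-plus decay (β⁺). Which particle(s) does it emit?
β⁺: positron (e⁺) + neutrino (νₑ)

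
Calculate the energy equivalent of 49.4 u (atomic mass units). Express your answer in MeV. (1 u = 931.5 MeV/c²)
E = mc² = 46020 MeV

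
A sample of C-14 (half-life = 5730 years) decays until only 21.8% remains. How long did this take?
t = t½ × log₂(N₀/N) = 12590 years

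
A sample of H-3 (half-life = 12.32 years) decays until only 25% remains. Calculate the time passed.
t = t½ × log₂(N₀/N) = 24.64 years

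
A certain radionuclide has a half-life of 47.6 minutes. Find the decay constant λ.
λ = ln(2)/t½ = 0.01456 minute⁻¹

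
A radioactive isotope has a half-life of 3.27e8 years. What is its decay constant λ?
λ = ln(2)/t½ = 2.12e-9 year⁻¹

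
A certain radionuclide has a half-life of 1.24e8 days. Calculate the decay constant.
λ = ln(2)/t½ = 5.59e-9 day⁻¹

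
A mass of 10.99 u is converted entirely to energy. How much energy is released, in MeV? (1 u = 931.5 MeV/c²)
E = mc² = 10240 MeV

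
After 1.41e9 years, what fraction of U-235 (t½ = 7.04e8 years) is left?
N/N₀ = (1/2)^(t/t½) = 0.2495 = 25%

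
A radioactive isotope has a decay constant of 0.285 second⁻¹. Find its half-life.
t½ = ln(2)/λ = 2.432 seconds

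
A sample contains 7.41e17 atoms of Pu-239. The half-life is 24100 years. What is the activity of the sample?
A = λN = 2.131e13 decays/year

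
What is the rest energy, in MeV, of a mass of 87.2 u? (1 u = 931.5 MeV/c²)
E = mc² = 81230 MeV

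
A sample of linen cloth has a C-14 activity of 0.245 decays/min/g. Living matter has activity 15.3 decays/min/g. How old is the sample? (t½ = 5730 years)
Age = t½ × log₂(A₀/A) = 34180 years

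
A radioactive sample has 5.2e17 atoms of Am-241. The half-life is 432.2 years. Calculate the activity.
A = λN = 8.34e14 decays/year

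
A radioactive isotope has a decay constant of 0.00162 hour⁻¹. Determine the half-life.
t½ = ln(2)/λ = 427.9 hours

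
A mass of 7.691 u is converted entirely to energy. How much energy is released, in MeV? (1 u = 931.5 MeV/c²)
E = mc² = 7164 MeV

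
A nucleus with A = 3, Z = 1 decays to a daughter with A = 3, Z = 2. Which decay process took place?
ΔA = 0, ΔZ = +1 ⇒ beta-minus decay (β⁻)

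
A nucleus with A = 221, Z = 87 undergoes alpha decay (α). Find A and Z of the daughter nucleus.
Daughter: A = 217, Z = 85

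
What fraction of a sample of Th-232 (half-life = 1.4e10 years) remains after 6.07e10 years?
N/N₀ = (1/2)^(t/t½) = 0.04952 = 4.95%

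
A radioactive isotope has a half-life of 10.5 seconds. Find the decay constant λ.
λ = ln(2)/t½ = 0.06601 second⁻¹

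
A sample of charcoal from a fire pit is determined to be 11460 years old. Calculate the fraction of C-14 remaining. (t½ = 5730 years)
N/N₀ = (1/2)^(t/t½) = 0.25 = 25%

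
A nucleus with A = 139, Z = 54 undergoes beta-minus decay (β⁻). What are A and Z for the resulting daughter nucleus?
Daughter: A = 139, Z = 55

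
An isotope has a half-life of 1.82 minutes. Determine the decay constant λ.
λ = ln(2)/t½ = 0.3809 minute⁻¹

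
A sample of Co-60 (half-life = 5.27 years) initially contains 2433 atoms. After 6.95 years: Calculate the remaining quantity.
N = N₀(1/2)^(t/t½) = 975.3 atoms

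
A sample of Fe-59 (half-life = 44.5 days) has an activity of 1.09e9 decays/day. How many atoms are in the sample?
N = A/λ = 6.998e10 atoms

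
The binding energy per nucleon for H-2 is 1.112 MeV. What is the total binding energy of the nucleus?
B.E. = 1.112 × 2 = 2.224 MeV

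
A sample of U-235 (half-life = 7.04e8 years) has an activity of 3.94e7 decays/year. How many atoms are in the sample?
N = A/λ = 4.002e16 atoms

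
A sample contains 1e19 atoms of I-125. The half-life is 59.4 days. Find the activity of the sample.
A = λN = 1.167e17 decays/day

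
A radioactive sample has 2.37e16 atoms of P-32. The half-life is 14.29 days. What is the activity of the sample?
A = λN = 1.15e15 decays/day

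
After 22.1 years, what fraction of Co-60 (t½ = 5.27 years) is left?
N/N₀ = (1/2)^(t/t½) = 0.05465 = 5.47%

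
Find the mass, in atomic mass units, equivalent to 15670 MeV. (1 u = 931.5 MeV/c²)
m = E/c² = 16.82 u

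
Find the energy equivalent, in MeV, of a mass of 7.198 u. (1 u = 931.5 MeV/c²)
E = mc² = 6705 MeV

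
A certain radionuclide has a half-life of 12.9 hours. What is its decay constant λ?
λ = ln(2)/t½ = 0.05373 hour⁻¹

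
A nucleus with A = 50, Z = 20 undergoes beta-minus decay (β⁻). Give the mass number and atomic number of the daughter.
Daughter: A = 50, Z = 21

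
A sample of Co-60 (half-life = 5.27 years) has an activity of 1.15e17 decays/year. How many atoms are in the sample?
N = A/λ = 8.743e17 atoms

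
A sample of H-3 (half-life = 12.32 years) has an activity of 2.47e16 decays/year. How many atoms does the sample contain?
N = A/λ = 4.39e17 atoms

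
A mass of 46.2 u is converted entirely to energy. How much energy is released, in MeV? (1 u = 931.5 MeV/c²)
E = mc² = 43040 MeV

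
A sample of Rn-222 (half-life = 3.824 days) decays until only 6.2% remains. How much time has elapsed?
t = t½ × log₂(N₀/N) = 15.34 days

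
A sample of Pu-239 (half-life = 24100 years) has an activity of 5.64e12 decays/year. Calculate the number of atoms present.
N = A/λ = 1.961e17 atoms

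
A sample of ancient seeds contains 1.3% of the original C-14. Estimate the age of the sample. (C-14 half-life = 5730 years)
Age = t½ × log₂(1/ratio) = 35900 years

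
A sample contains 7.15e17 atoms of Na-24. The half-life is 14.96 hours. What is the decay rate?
A = λN = 3.313e16 decays/hour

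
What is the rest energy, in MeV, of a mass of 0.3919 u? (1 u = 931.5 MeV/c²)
E = mc² = 365.1 MeV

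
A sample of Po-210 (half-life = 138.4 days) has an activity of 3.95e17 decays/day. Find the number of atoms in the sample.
N = A/λ = 7.887e19 atoms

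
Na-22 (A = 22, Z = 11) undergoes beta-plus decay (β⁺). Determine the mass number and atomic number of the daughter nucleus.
Daughter: A = 22, Z = 10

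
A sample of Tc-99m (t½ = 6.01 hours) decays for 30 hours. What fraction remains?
N/N₀ = (1/2)^(t/t½) = 0.03143 = 3.14%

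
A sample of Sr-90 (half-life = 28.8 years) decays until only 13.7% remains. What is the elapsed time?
t = t½ × log₂(N₀/N) = 82.59 years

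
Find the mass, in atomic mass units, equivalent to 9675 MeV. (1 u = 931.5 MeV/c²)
m = E/c² = 10.39 u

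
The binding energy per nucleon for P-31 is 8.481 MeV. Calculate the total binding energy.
B.E. = 8.481 × 31 = 262.9 MeV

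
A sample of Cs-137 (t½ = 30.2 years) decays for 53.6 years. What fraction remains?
N/N₀ = (1/2)^(t/t½) = 0.2922 = 29.2%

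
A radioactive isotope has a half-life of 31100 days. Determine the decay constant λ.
λ = ln(2)/t½ = 2.229e-5 day⁻¹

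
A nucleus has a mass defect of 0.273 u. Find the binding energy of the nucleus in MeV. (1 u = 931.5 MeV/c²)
B.E. = Δm × 931.5 = 254.3 MeV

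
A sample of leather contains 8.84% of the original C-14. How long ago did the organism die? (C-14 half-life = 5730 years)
Age = t½ × log₂(1/ratio) = 20050 years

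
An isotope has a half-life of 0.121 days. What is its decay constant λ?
λ = ln(2)/t½ = 5.728 day⁻¹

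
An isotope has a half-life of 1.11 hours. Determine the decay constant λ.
λ = ln(2)/t½ = 0.6245 hour⁻¹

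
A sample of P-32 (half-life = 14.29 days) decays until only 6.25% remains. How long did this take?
t = t½ × log₂(N₀/N) = 57.16 days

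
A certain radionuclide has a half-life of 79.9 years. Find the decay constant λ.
λ = ln(2)/t½ = 0.008675 year⁻¹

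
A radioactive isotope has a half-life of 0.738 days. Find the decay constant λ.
λ = ln(2)/t½ = 0.9392 day⁻¹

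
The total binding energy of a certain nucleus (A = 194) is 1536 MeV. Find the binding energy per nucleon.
B.E./A = 1536/194 = 7.918 MeV/nucleon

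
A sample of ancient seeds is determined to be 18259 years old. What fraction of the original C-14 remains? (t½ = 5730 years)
N/N₀ = (1/2)^(t/t½) = 0.1098 = 11%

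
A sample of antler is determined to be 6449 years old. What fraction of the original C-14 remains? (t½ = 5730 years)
N/N₀ = (1/2)^(t/t½) = 0.4583 = 45.8%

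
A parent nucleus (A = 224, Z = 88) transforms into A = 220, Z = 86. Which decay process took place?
ΔA = -4, ΔZ = -2 ⇒ alpha decay (α)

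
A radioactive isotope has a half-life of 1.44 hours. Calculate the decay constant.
λ = ln(2)/t½ = 0.4814 hour⁻¹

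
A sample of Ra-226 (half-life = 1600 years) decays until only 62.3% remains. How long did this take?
t = t½ × log₂(N₀/N) = 1092 years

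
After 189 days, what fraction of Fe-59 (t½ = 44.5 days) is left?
N/N₀ = (1/2)^(t/t½) = 0.05266 = 5.27%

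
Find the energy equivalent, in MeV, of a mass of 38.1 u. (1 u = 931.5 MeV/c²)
E = mc² = 35490 MeV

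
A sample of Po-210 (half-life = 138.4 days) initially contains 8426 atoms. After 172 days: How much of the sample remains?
N = N₀(1/2)^(t/t½) = 3560 atoms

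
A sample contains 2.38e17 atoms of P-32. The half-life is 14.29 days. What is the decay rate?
A = λN = 1.154e16 decays/day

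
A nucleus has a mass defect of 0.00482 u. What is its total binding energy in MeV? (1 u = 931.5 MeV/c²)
B.E. = Δm × 931.5 = 4.49 MeV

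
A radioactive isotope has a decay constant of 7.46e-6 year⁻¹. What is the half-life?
t½ = ln(2)/λ = 92920 years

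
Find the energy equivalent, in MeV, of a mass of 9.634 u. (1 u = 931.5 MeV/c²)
E = mc² = 8974 MeV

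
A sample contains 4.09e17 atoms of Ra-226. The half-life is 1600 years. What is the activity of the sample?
A = λN = 1.772e14 decays/year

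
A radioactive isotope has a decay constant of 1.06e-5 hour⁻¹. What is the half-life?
t½ = ln(2)/λ = 65390 hours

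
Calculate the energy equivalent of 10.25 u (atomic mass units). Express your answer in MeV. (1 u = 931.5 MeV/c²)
E = mc² = 9548 MeV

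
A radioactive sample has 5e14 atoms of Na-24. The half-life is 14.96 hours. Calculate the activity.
A = λN = 2.317e13 decays/hour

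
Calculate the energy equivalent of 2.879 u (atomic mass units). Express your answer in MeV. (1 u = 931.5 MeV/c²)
E = mc² = 2682 MeV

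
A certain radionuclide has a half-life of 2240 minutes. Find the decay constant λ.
λ = ln(2)/t½ = 3.094e-4 minute⁻¹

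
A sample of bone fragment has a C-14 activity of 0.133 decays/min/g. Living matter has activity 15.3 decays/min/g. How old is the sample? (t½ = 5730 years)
Age = t½ × log₂(A₀/A) = 39230 years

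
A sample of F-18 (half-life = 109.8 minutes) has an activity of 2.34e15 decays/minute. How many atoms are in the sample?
N = A/λ = 3.707e17 atoms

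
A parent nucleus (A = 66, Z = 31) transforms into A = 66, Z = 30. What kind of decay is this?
ΔA = 0, ΔZ = -1 ⇒ beta-plus decay (β⁺) or electron capture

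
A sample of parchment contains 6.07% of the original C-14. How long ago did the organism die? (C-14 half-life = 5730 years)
Age = t½ × log₂(1/ratio) = 23160 years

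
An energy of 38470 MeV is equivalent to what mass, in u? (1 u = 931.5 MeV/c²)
m = E/c² = 41.3 u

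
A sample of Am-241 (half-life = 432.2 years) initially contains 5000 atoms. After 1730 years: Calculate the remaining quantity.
N = N₀(1/2)^(t/t½) = 311.9 atoms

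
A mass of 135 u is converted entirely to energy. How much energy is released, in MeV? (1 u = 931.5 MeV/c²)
E = mc² = 1.258e5 MeV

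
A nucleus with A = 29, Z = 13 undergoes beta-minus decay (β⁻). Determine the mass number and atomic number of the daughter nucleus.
Daughter: A = 29, Z = 14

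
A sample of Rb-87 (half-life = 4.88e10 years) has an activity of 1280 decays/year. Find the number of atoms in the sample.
N = A/λ = 9.012e13 atoms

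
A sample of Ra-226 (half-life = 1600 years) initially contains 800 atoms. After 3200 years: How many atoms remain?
N = N₀(1/2)^(t/t½) = 200 atoms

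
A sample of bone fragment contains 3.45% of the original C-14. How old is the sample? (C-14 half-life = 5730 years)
Age = t½ × log₂(1/ratio) = 27830 years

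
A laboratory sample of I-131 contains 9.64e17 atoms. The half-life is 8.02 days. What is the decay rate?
A = λN = 8.332e16 decays/day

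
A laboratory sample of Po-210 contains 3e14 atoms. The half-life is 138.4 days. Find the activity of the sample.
A = λN = 1.502e12 decays/day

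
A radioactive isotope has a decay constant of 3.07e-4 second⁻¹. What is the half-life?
t½ = ln(2)/λ = 2258 seconds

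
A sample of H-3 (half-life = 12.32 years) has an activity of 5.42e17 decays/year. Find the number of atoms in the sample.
N = A/λ = 9.634e18 atoms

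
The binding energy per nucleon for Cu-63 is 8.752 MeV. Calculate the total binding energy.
B.E. = 8.752 × 63 = 551.4 MeV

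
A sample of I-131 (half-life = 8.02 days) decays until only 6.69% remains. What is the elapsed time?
t = t½ × log₂(N₀/N) = 31.29 days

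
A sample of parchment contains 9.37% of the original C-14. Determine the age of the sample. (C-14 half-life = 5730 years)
Age = t½ × log₂(1/ratio) = 19570 years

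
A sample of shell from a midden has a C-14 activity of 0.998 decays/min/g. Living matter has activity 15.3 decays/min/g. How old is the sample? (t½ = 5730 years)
Age = t½ × log₂(A₀/A) = 22570 years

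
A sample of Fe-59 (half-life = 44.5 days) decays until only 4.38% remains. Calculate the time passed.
t = t½ × log₂(N₀/N) = 200.8 days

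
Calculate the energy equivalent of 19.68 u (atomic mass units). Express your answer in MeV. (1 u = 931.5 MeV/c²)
E = mc² = 18330 MeV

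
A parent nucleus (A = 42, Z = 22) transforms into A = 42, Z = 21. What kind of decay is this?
ΔA = 0, ΔZ = -1 ⇒ beta-plus decay (β⁺) or electron capture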